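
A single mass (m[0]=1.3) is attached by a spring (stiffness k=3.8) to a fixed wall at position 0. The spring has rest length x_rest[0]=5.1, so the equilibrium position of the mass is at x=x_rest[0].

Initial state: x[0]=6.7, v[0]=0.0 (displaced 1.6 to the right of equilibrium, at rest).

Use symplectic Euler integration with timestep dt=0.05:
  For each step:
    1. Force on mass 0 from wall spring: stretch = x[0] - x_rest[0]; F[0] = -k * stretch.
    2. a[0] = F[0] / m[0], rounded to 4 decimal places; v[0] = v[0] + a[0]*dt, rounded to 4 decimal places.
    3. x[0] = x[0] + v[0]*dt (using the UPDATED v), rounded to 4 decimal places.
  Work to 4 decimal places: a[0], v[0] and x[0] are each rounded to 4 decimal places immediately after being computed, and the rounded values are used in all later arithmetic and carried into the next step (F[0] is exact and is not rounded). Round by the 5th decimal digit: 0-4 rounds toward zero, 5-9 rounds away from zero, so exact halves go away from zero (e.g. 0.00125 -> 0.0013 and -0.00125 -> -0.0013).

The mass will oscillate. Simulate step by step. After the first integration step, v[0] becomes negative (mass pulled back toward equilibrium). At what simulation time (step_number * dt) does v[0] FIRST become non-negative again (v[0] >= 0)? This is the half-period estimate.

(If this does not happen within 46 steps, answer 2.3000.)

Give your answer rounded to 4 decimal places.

Step 0: x=[6.7000] v=[0.0000]
Step 1: x=[6.6883] v=[-0.2338]
Step 2: x=[6.6650] v=[-0.4659]
Step 3: x=[6.6303] v=[-0.6946]
Step 4: x=[6.5844] v=[-0.9183]
Step 5: x=[6.5276] v=[-1.1353]
Step 6: x=[6.4604] v=[-1.3440]
Step 7: x=[6.3833] v=[-1.5428]
Step 8: x=[6.2968] v=[-1.7304]
Step 9: x=[6.2015] v=[-1.9053]
Step 10: x=[6.0982] v=[-2.0663]
Step 11: x=[5.9876] v=[-2.2122]
Step 12: x=[5.8705] v=[-2.3419]
Step 13: x=[5.7478] v=[-2.4545]
Step 14: x=[5.6203] v=[-2.5492]
Step 15: x=[5.4890] v=[-2.6252]
Step 16: x=[5.3549] v=[-2.6821]
Step 17: x=[5.2189] v=[-2.7194]
Step 18: x=[5.0821] v=[-2.7368]
Step 19: x=[4.9454] v=[-2.7342]
Step 20: x=[4.8098] v=[-2.7116]
Step 21: x=[4.6763] v=[-2.6692]
Step 22: x=[4.5459] v=[-2.6073]
Step 23: x=[4.4196] v=[-2.5263]
Step 24: x=[4.2983] v=[-2.4269]
Step 25: x=[4.1828] v=[-2.3097]
Step 26: x=[4.0740] v=[-2.1757]
Step 27: x=[3.9727] v=[-2.0257]
Step 28: x=[3.8797] v=[-1.8609]
Step 29: x=[3.7956] v=[-1.6826]
Step 30: x=[3.7210] v=[-1.4920]
Step 31: x=[3.6565] v=[-1.2905]
Step 32: x=[3.6025] v=[-1.0795]
Step 33: x=[3.5595] v=[-0.8606]
Step 34: x=[3.5277] v=[-0.6355]
Step 35: x=[3.5074] v=[-0.4057]
Step 36: x=[3.4988] v=[-0.1729]
Step 37: x=[3.5019] v=[0.0611]
First v>=0 after going negative at step 37, time=1.8500

Answer: 1.8500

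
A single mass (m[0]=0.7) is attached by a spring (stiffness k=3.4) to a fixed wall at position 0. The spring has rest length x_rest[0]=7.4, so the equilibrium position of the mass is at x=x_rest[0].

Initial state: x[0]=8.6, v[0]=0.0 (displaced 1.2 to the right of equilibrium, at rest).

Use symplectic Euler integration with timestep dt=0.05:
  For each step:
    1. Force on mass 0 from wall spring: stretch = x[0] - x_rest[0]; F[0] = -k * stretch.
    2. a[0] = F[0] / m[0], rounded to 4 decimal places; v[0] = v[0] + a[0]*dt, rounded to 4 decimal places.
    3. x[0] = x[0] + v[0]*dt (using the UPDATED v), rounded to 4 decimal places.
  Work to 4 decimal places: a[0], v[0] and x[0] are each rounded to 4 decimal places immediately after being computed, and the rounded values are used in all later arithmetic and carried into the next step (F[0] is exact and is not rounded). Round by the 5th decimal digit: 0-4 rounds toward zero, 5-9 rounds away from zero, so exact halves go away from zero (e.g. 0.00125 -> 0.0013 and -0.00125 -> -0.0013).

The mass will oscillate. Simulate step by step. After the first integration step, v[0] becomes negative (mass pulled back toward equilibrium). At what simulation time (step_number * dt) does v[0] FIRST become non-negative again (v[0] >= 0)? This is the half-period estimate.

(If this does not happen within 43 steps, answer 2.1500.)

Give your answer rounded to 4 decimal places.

Answer: 1.4500

Derivation:
Step 0: x=[8.6000] v=[0.0000]
Step 1: x=[8.5854] v=[-0.2914]
Step 2: x=[8.5564] v=[-0.5793]
Step 3: x=[8.5134] v=[-0.8601]
Step 4: x=[8.4569] v=[-1.1305]
Step 5: x=[8.3875] v=[-1.3872]
Step 6: x=[8.3062] v=[-1.6270]
Step 7: x=[8.2138] v=[-1.8471]
Step 8: x=[8.1116] v=[-2.0447]
Step 9: x=[8.0007] v=[-2.2175]
Step 10: x=[7.8825] v=[-2.3634]
Step 11: x=[7.7585] v=[-2.4806]
Step 12: x=[7.6301] v=[-2.5677]
Step 13: x=[7.4989] v=[-2.6236]
Step 14: x=[7.3665] v=[-2.6476]
Step 15: x=[7.2345] v=[-2.6395]
Step 16: x=[7.1045] v=[-2.5993]
Step 17: x=[6.9781] v=[-2.5275]
Step 18: x=[6.8569] v=[-2.4250]
Step 19: x=[6.7422] v=[-2.2931]
Step 20: x=[6.6355] v=[-2.1334]
Step 21: x=[6.5381] v=[-1.9477]
Step 22: x=[6.4512] v=[-1.7384]
Step 23: x=[6.3758] v=[-1.5080]
Step 24: x=[6.3128] v=[-1.2593]
Step 25: x=[6.2630] v=[-0.9953]
Step 26: x=[6.2270] v=[-0.7192]
Step 27: x=[6.2053] v=[-0.4343]
Step 28: x=[6.1981] v=[-0.1442]
Step 29: x=[6.2055] v=[0.1477]
First v>=0 after going negative at step 29, time=1.4500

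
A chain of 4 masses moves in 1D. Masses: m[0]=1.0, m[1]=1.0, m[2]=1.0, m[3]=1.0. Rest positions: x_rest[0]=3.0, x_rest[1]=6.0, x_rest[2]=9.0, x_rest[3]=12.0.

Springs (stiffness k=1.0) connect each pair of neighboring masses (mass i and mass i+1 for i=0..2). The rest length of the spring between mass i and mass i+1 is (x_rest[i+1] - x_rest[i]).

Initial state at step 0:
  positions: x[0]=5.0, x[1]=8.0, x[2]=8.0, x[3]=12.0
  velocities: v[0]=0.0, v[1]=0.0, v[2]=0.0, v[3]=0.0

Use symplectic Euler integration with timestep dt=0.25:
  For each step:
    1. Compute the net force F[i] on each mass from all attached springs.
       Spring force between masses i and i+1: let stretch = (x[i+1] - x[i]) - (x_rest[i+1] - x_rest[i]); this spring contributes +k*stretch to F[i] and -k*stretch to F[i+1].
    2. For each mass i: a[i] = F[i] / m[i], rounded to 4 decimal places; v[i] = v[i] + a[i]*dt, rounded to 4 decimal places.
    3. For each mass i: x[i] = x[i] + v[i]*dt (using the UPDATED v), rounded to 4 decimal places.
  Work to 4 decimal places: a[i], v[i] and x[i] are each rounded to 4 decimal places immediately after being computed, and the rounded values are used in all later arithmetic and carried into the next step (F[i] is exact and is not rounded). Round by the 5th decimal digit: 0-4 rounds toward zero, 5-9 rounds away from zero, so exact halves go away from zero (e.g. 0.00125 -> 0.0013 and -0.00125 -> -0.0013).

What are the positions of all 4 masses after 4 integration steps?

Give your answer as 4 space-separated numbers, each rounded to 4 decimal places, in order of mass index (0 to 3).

Step 0: x=[5.0000 8.0000 8.0000 12.0000] v=[0.0000 0.0000 0.0000 0.0000]
Step 1: x=[5.0000 7.8125 8.2500 11.9375] v=[0.0000 -0.7500 1.0000 -0.2500]
Step 2: x=[4.9883 7.4766 8.7031 11.8320] v=[-0.0469 -1.3438 1.8125 -0.4219]
Step 3: x=[4.9446 7.0618 9.2751 11.7185] v=[-0.1748 -1.6593 2.2881 -0.4541]
Step 4: x=[4.8457 6.6530 9.8615 11.6398] v=[-0.3955 -1.6353 2.3456 -0.3150]

Answer: 4.8457 6.6530 9.8615 11.6398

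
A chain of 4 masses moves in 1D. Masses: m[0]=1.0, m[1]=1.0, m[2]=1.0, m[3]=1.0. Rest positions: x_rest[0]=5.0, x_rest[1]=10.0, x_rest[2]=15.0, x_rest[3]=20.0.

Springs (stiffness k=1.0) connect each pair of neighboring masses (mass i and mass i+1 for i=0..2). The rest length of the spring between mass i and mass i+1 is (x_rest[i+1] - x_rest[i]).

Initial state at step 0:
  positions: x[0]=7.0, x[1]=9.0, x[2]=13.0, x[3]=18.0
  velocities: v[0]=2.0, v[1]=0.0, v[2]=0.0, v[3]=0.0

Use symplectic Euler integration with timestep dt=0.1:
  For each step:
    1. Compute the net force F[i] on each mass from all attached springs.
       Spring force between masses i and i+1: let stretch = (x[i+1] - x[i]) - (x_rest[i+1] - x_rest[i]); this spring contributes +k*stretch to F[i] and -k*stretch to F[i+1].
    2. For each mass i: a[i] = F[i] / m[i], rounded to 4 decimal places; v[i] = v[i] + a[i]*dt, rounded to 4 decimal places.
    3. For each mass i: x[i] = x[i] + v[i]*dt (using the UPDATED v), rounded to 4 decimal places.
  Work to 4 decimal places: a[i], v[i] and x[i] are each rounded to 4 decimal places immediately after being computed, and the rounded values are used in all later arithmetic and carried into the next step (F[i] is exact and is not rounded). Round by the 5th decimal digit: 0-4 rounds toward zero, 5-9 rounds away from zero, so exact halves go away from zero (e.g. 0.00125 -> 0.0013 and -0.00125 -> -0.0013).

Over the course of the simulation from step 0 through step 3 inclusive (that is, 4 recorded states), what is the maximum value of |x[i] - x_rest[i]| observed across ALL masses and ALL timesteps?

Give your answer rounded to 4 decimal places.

Step 0: x=[7.0000 9.0000 13.0000 18.0000] v=[2.0000 0.0000 0.0000 0.0000]
Step 1: x=[7.1700 9.0200 13.0100 18.0000] v=[1.7000 0.2000 0.1000 0.0000]
Step 2: x=[7.3085 9.0614 13.0300 18.0001] v=[1.3850 0.4140 0.2000 0.0010]
Step 3: x=[7.4145 9.1250 13.0600 18.0005] v=[1.0603 0.6356 0.3002 0.0040]
Max displacement = 2.4145

Answer: 2.4145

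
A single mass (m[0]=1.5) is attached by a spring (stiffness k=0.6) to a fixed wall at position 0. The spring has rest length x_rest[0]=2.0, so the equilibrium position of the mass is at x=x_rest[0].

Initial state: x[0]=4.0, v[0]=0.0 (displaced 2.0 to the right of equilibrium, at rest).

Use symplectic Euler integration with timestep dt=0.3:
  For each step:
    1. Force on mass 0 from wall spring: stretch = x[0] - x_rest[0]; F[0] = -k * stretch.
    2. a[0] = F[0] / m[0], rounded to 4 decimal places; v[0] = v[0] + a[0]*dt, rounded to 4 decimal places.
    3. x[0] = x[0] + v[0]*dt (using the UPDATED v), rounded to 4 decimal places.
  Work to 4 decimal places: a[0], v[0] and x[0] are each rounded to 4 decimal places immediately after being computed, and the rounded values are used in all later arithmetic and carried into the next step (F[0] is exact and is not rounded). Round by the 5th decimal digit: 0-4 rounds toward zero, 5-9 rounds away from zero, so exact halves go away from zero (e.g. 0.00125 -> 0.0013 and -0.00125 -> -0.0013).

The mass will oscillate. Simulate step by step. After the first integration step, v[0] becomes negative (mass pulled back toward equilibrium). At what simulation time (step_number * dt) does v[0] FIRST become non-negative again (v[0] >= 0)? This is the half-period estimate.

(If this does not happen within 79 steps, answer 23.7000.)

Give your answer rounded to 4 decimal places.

Answer: 5.1000

Derivation:
Step 0: x=[4.0000] v=[0.0000]
Step 1: x=[3.9280] v=[-0.2400]
Step 2: x=[3.7866] v=[-0.4714]
Step 3: x=[3.5809] v=[-0.6858]
Step 4: x=[3.3183] v=[-0.8755]
Step 5: x=[3.0082] v=[-1.0337]
Step 6: x=[2.6618] v=[-1.1547]
Step 7: x=[2.2916] v=[-1.2341]
Step 8: x=[1.9109] v=[-1.2691]
Step 9: x=[1.5334] v=[-1.2584]
Step 10: x=[1.1727] v=[-1.2024]
Step 11: x=[0.8418] v=[-1.1031]
Step 12: x=[0.5526] v=[-0.9641]
Step 13: x=[0.3155] v=[-0.7904]
Step 14: x=[0.1390] v=[-0.5883]
Step 15: x=[0.0295] v=[-0.3650]
Step 16: x=[-0.0091] v=[-0.1285]
Step 17: x=[0.0247] v=[0.1126]
First v>=0 after going negative at step 17, time=5.1000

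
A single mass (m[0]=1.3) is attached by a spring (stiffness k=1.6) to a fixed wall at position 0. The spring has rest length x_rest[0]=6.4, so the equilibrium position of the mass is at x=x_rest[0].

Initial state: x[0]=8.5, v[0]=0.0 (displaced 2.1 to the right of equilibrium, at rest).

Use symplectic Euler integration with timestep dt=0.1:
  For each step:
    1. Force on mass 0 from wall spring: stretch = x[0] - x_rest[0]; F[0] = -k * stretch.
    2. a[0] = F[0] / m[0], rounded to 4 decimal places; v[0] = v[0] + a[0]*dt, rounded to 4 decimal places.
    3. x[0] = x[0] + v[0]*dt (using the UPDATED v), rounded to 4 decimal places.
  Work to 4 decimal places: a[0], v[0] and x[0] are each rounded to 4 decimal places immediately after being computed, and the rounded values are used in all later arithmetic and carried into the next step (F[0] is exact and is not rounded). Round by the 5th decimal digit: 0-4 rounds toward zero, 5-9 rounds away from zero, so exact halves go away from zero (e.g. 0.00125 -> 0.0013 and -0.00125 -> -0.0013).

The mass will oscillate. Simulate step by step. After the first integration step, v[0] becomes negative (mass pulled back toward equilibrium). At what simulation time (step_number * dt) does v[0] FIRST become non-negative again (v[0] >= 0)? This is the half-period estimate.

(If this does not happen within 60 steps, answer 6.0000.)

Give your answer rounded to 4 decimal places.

Answer: 2.9000

Derivation:
Step 0: x=[8.5000] v=[0.0000]
Step 1: x=[8.4742] v=[-0.2585]
Step 2: x=[8.4228] v=[-0.5138]
Step 3: x=[8.3465] v=[-0.7628]
Step 4: x=[8.2463] v=[-1.0024]
Step 5: x=[8.1233] v=[-1.2296]
Step 6: x=[7.9791] v=[-1.4417]
Step 7: x=[7.8155] v=[-1.6361]
Step 8: x=[7.6345] v=[-1.8103]
Step 9: x=[7.4383] v=[-1.9622]
Step 10: x=[7.2293] v=[-2.0900]
Step 11: x=[7.0101] v=[-2.1921]
Step 12: x=[6.7834] v=[-2.2672]
Step 13: x=[6.5520] v=[-2.3144]
Step 14: x=[6.3187] v=[-2.3331]
Step 15: x=[6.0864] v=[-2.3231]
Step 16: x=[5.8580] v=[-2.2845]
Step 17: x=[5.6362] v=[-2.2178]
Step 18: x=[5.4238] v=[-2.1238]
Step 19: x=[5.2234] v=[-2.0037]
Step 20: x=[5.0375] v=[-1.8589]
Step 21: x=[4.8684] v=[-1.6912]
Step 22: x=[4.7181] v=[-1.5027]
Step 23: x=[4.5885] v=[-1.2957]
Step 24: x=[4.4812] v=[-1.0728]
Step 25: x=[4.3975] v=[-0.8366]
Step 26: x=[4.3385] v=[-0.5901]
Step 27: x=[4.3049] v=[-0.3364]
Step 28: x=[4.2971] v=[-0.0785]
Step 29: x=[4.3151] v=[0.1803]
First v>=0 after going negative at step 29, time=2.9000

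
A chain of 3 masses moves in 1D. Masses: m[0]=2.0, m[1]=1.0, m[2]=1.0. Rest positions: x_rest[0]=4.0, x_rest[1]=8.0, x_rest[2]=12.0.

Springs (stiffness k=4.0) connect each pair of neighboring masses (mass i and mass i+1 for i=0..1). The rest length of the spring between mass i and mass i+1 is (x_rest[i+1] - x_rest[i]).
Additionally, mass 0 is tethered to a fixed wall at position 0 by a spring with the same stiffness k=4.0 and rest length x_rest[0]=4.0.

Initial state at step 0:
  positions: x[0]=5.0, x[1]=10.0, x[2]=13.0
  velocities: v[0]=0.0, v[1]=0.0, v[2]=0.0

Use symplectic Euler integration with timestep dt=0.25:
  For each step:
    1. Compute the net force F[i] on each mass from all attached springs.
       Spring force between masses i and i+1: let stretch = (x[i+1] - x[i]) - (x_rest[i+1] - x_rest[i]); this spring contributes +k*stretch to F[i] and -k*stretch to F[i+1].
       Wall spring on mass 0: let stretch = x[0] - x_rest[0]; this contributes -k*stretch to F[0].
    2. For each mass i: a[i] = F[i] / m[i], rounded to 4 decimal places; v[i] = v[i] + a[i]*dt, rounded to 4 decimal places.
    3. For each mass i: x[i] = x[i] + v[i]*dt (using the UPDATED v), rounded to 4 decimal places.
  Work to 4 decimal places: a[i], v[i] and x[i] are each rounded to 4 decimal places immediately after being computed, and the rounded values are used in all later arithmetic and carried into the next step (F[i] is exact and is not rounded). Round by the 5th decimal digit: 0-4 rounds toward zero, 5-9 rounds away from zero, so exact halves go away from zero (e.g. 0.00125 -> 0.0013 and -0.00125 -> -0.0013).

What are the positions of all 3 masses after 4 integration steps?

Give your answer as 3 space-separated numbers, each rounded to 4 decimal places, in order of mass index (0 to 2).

Answer: 4.4043 8.3106 13.4766

Derivation:
Step 0: x=[5.0000 10.0000 13.0000] v=[0.0000 0.0000 0.0000]
Step 1: x=[5.0000 9.5000 13.2500] v=[0.0000 -2.0000 1.0000]
Step 2: x=[4.9375 8.8125 13.5625] v=[-0.2500 -2.7500 1.2500]
Step 3: x=[4.7422 8.3438 13.6875] v=[-0.7813 -1.8750 0.5000]
Step 4: x=[4.4043 8.3106 13.4766] v=[-1.3516 -0.1329 -0.8437]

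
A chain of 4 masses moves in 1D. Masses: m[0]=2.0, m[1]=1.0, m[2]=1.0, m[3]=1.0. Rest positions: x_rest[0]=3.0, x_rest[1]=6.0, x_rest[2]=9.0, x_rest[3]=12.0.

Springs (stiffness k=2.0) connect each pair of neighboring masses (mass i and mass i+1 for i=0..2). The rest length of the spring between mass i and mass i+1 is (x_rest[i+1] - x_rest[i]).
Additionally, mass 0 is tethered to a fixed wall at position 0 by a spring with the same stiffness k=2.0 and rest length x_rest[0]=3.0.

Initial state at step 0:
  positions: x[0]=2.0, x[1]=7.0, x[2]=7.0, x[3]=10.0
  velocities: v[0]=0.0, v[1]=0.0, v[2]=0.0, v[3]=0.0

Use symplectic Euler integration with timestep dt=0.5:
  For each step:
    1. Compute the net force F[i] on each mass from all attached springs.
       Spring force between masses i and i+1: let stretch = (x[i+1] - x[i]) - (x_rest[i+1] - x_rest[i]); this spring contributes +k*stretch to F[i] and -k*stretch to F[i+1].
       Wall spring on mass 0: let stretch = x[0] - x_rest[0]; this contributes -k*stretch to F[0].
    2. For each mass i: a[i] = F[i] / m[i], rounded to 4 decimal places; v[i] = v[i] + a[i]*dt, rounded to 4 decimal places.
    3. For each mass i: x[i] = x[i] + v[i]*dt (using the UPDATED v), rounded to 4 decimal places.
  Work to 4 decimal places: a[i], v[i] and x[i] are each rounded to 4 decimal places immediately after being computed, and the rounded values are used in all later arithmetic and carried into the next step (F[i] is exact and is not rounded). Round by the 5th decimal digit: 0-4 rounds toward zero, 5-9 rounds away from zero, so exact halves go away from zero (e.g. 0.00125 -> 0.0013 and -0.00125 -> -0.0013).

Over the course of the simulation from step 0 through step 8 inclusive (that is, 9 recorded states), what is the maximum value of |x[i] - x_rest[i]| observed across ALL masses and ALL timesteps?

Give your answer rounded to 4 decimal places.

Step 0: x=[2.0000 7.0000 7.0000 10.0000] v=[0.0000 0.0000 0.0000 0.0000]
Step 1: x=[2.7500 4.5000 8.5000 10.0000] v=[1.5000 -5.0000 3.0000 0.0000]
Step 2: x=[3.2500 3.1250 8.7500 10.7500] v=[1.0000 -2.7500 0.5000 1.5000]
Step 3: x=[2.9063 4.6250 7.1875 12.0000] v=[-0.6875 3.0000 -3.1250 2.5000]
Step 4: x=[2.2657 6.5469 6.7500 12.3438] v=[-1.2813 3.8438 -0.8750 0.6875]
Step 5: x=[2.1289 6.4298 9.0079 11.3907] v=[-0.2736 -0.2343 4.5157 -1.9063]
Step 6: x=[2.5351 5.4513 11.1681 10.7462] v=[0.8124 -1.9571 4.3204 -1.2891]
Step 7: x=[3.0366 5.8731 10.2590 11.8126] v=[1.0030 0.8435 -1.8183 2.1328]
Step 8: x=[3.4881 7.0696 7.9337 13.6022] v=[0.9030 2.3929 -4.6506 3.5792]
Max displacement = 2.8750

Answer: 2.8750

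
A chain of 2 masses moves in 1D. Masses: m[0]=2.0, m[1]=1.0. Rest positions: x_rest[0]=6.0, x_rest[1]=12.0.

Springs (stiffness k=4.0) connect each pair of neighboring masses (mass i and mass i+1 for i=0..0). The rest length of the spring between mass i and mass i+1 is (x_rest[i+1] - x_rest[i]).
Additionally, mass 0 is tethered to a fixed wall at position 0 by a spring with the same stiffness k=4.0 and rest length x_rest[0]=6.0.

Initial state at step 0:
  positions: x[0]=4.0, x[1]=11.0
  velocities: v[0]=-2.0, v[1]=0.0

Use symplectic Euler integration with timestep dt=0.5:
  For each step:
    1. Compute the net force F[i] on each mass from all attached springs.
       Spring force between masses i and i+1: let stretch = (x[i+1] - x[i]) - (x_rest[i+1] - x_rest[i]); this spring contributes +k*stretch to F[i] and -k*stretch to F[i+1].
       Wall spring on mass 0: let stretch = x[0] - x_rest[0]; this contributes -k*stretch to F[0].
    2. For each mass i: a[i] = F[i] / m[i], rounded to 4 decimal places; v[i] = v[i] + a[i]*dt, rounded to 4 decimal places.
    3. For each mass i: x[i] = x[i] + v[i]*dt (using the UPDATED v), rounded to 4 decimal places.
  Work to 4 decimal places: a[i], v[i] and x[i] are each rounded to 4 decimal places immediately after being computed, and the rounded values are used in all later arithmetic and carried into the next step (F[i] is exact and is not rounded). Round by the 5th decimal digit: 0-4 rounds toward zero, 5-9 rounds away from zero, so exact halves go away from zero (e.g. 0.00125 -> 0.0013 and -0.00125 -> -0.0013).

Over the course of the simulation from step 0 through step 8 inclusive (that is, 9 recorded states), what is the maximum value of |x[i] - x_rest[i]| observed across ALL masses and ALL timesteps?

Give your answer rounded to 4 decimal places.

Answer: 2.5000

Derivation:
Step 0: x=[4.0000 11.0000] v=[-2.0000 0.0000]
Step 1: x=[4.5000 10.0000] v=[1.0000 -2.0000]
Step 2: x=[5.5000 9.5000] v=[2.0000 -1.0000]
Step 3: x=[5.7500 11.0000] v=[0.5000 3.0000]
Step 4: x=[5.7500 13.2500] v=[0.0000 4.5000]
Step 5: x=[6.6250 14.0000] v=[1.7500 1.5000]
Step 6: x=[7.8750 13.3750] v=[2.5000 -1.2500]
Step 7: x=[7.9375 13.2500] v=[0.1250 -0.2500]
Step 8: x=[6.6875 13.8125] v=[-2.5000 1.1250]
Max displacement = 2.5000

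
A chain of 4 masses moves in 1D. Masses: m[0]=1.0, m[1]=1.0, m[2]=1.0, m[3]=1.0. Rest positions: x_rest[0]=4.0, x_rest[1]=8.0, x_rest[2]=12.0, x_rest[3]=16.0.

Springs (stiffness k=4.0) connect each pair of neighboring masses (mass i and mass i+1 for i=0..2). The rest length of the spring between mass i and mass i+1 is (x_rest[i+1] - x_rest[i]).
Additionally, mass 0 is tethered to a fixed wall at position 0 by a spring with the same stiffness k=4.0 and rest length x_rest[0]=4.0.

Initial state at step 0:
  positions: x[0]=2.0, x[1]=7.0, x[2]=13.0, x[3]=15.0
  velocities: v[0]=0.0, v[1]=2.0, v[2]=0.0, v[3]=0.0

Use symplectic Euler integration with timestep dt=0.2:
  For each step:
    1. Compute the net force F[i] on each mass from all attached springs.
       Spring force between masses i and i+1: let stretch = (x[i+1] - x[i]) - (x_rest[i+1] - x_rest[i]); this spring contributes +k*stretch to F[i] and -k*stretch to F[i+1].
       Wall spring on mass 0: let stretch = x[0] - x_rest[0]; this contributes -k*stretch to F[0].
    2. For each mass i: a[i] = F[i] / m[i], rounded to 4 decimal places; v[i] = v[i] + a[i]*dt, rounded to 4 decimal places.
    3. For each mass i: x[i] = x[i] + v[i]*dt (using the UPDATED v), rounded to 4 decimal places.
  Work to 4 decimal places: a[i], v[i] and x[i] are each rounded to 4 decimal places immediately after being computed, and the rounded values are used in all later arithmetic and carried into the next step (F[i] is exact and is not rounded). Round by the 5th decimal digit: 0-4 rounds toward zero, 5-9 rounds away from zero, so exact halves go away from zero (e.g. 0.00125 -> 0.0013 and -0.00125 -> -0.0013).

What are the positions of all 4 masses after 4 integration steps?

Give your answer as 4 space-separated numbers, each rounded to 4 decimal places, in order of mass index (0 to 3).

Answer: 5.4966 8.4165 10.4136 16.4053

Derivation:
Step 0: x=[2.0000 7.0000 13.0000 15.0000] v=[0.0000 2.0000 0.0000 0.0000]
Step 1: x=[2.4800 7.5600 12.3600 15.3200] v=[2.4000 2.8000 -3.2000 1.6000]
Step 2: x=[3.3760 8.0752 11.4256 15.8064] v=[4.4800 2.5760 -4.6720 2.4320]
Step 3: x=[4.4837 8.3746 10.6561 16.2319] v=[5.5386 1.4970 -3.8477 2.1274]
Step 4: x=[5.4966 8.4165 10.4136 16.4053] v=[5.0644 0.2095 -1.2123 0.8668]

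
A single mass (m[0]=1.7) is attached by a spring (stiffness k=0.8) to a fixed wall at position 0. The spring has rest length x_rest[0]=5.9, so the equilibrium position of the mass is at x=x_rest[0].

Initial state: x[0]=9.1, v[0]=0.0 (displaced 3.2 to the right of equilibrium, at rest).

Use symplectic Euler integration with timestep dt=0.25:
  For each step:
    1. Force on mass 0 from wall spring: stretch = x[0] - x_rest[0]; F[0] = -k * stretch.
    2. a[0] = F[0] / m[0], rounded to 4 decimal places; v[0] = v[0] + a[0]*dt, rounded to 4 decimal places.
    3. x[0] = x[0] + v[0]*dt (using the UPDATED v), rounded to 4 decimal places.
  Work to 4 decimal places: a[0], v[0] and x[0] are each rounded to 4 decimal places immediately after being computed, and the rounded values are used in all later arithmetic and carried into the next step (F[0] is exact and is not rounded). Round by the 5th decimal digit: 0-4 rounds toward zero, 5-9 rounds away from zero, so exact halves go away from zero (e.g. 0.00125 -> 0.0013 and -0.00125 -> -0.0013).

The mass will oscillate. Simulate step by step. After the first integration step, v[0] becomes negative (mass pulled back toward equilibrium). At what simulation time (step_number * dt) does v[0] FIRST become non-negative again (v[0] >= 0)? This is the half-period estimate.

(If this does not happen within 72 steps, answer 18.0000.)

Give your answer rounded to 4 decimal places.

Answer: 4.7500

Derivation:
Step 0: x=[9.1000] v=[0.0000]
Step 1: x=[9.0059] v=[-0.3765]
Step 2: x=[8.8204] v=[-0.7419]
Step 3: x=[8.5490] v=[-1.0855]
Step 4: x=[8.1997] v=[-1.3972]
Step 5: x=[7.7828] v=[-1.6678]
Step 6: x=[7.3105] v=[-1.8893]
Step 7: x=[6.7967] v=[-2.0553]
Step 8: x=[6.2565] v=[-2.1608]
Step 9: x=[5.7058] v=[-2.2028]
Step 10: x=[5.1608] v=[-2.1800]
Step 11: x=[4.6376] v=[-2.0930]
Step 12: x=[4.1515] v=[-1.9445]
Step 13: x=[3.7168] v=[-1.7388]
Step 14: x=[3.3463] v=[-1.4820]
Step 15: x=[3.0509] v=[-1.1816]
Step 16: x=[2.8393] v=[-0.8464]
Step 17: x=[2.7177] v=[-0.4863]
Step 18: x=[2.6897] v=[-0.1119]
Step 19: x=[2.7562] v=[0.2658]
First v>=0 after going negative at step 19, time=4.7500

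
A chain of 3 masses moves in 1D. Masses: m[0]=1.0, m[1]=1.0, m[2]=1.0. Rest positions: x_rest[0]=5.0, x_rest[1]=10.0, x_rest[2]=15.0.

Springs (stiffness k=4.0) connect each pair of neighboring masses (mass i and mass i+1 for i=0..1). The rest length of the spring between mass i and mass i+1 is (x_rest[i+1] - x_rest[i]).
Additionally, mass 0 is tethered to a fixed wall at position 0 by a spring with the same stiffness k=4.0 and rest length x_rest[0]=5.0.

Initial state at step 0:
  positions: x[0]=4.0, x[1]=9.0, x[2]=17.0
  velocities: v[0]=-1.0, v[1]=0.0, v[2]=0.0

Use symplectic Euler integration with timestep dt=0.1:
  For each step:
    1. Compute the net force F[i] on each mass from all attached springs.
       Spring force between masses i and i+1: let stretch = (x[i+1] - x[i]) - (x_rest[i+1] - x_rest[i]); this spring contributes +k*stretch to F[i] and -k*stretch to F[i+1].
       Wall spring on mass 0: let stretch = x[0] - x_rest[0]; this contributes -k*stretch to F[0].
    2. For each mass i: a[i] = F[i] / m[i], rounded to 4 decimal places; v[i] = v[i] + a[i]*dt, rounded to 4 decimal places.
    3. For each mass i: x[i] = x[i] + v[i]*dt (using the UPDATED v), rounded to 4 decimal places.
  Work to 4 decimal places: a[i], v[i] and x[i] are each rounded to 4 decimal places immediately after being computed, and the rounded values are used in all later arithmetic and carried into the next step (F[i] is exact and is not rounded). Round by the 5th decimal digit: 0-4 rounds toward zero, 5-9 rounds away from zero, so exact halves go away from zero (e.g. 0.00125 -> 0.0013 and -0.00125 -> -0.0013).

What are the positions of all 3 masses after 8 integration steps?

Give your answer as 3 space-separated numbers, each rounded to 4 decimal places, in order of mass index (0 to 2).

Step 0: x=[4.0000 9.0000 17.0000] v=[-1.0000 0.0000 0.0000]
Step 1: x=[3.9400 9.1200 16.8800] v=[-0.6000 1.2000 -1.2000]
Step 2: x=[3.9296 9.3432 16.6496] v=[-0.1040 2.2320 -2.3040]
Step 3: x=[3.9786 9.6421 16.3269] v=[0.4896 2.9891 -3.2266]
Step 4: x=[4.0950 9.9819 15.9369] v=[1.1636 3.3976 -3.9005]
Step 5: x=[4.2830 10.3244 15.5087] v=[1.8804 3.4248 -4.2825]
Step 6: x=[4.5414 10.6326 15.0731] v=[2.5838 3.0820 -4.3562]
Step 7: x=[4.8618 10.8748 14.6599] v=[3.2037 2.4217 -4.1324]
Step 8: x=[5.2282 11.0279 14.2953] v=[3.6642 1.5305 -3.6464]

Answer: 5.2282 11.0279 14.2953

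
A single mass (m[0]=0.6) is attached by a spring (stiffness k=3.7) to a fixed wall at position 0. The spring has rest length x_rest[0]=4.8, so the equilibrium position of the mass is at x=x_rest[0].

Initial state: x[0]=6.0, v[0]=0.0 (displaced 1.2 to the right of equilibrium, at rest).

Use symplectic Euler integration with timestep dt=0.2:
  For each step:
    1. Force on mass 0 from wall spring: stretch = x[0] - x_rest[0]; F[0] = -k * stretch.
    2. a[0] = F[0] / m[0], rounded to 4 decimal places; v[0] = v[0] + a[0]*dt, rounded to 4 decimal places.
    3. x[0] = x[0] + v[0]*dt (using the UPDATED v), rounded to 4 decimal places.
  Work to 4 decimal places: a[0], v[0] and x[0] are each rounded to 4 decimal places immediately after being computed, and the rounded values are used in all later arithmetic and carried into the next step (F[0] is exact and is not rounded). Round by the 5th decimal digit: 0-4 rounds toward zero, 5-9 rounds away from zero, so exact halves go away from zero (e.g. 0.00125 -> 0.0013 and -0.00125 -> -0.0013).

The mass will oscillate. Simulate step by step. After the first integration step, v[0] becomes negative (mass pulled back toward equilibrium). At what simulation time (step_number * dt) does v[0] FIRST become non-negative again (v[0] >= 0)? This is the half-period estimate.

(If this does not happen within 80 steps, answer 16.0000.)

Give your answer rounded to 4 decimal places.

Step 0: x=[6.0000] v=[0.0000]
Step 1: x=[5.7040] v=[-1.4800]
Step 2: x=[5.1850] v=[-2.5949]
Step 3: x=[4.5711] v=[-3.0697]
Step 4: x=[4.0136] v=[-2.7874]
Step 5: x=[3.6501] v=[-1.8175]
Step 6: x=[3.5702] v=[-0.3993]
Step 7: x=[3.7937] v=[1.1175]
First v>=0 after going negative at step 7, time=1.4000

Answer: 1.4000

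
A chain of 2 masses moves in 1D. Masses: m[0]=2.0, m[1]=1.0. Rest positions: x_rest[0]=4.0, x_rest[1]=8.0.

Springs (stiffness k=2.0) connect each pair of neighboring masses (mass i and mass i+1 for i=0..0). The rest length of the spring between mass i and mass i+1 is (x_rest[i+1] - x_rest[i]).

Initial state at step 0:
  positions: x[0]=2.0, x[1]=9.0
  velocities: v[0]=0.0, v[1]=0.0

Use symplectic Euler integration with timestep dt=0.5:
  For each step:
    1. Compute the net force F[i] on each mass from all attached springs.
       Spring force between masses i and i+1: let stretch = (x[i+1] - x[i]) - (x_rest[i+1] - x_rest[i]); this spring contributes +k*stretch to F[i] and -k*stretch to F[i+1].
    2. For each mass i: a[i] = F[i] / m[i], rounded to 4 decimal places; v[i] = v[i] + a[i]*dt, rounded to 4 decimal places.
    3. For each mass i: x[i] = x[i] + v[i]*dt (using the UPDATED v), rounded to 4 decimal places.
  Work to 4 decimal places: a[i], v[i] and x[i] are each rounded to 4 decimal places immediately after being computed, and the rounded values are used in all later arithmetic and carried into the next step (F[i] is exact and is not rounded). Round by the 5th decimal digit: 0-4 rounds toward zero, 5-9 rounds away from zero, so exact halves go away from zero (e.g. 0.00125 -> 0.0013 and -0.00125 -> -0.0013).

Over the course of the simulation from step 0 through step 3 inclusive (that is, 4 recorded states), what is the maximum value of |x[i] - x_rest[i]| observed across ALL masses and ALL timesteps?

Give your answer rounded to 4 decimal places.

Step 0: x=[2.0000 9.0000] v=[0.0000 0.0000]
Step 1: x=[2.7500 7.5000] v=[1.5000 -3.0000]
Step 2: x=[3.6875 5.6250] v=[1.8750 -3.7500]
Step 3: x=[4.1094 4.7813] v=[0.8438 -1.6875]
Max displacement = 3.2187

Answer: 3.2187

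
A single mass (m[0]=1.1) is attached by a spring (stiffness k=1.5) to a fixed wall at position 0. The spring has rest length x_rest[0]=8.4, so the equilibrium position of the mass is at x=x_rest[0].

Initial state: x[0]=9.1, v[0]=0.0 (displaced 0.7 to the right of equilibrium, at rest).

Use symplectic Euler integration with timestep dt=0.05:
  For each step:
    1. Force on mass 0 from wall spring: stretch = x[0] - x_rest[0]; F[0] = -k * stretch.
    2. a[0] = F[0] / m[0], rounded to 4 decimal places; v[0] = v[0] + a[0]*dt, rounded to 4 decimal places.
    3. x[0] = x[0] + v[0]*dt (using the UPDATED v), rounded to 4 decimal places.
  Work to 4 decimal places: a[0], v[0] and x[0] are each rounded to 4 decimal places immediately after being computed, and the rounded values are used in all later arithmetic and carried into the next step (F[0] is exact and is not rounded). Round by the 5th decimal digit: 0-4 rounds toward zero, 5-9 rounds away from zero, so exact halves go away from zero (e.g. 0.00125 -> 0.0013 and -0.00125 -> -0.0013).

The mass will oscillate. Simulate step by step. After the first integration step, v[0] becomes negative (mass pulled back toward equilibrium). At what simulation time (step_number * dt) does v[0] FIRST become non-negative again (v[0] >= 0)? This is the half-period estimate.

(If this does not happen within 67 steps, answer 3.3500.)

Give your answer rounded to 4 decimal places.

Step 0: x=[9.1000] v=[0.0000]
Step 1: x=[9.0976] v=[-0.0477]
Step 2: x=[9.0928] v=[-0.0953]
Step 3: x=[9.0857] v=[-0.1425]
Step 4: x=[9.0762] v=[-0.1893]
Step 5: x=[9.0644] v=[-0.2354]
Step 6: x=[9.0504] v=[-0.2807]
Step 7: x=[9.0342] v=[-0.3250]
Step 8: x=[9.0158] v=[-0.3682]
Step 9: x=[8.9953] v=[-0.4102]
Step 10: x=[8.9728] v=[-0.4508]
Step 11: x=[8.9483] v=[-0.4899]
Step 12: x=[8.9219] v=[-0.5273]
Step 13: x=[8.8938] v=[-0.5629]
Step 14: x=[8.8640] v=[-0.5966]
Step 15: x=[8.8326] v=[-0.6282]
Step 16: x=[8.7997] v=[-0.6577]
Step 17: x=[8.7655] v=[-0.6850]
Step 18: x=[8.7300] v=[-0.7099]
Step 19: x=[8.6934] v=[-0.7324]
Step 20: x=[8.6558] v=[-0.7524]
Step 21: x=[8.6173] v=[-0.7698]
Step 22: x=[8.5781] v=[-0.7846]
Step 23: x=[8.5383] v=[-0.7967]
Step 24: x=[8.4980] v=[-0.8061]
Step 25: x=[8.4574] v=[-0.8128]
Step 26: x=[8.4166] v=[-0.8167]
Step 27: x=[8.3757] v=[-0.8178]
Step 28: x=[8.3349] v=[-0.8161]
Step 29: x=[8.2943] v=[-0.8117]
Step 30: x=[8.2541] v=[-0.8045]
Step 31: x=[8.2144] v=[-0.7946]
Step 32: x=[8.1753] v=[-0.7819]
Step 33: x=[8.1370] v=[-0.7666]
Step 34: x=[8.0996] v=[-0.7487]
Step 35: x=[8.0632] v=[-0.7282]
Step 36: x=[8.0279] v=[-0.7052]
Step 37: x=[7.9939] v=[-0.6798]
Step 38: x=[7.9613] v=[-0.6521]
Step 39: x=[7.9302] v=[-0.6222]
Step 40: x=[7.9007] v=[-0.5902]
Step 41: x=[7.8729] v=[-0.5562]
Step 42: x=[7.8469] v=[-0.5203]
Step 43: x=[7.8228] v=[-0.4826]
Step 44: x=[7.8006] v=[-0.4432]
Step 45: x=[7.7805] v=[-0.4023]
Step 46: x=[7.7625] v=[-0.3601]
Step 47: x=[7.7467] v=[-0.3166]
Step 48: x=[7.7331] v=[-0.2721]
Step 49: x=[7.7218] v=[-0.2266]
Step 50: x=[7.7128] v=[-0.1804]
Step 51: x=[7.7061] v=[-0.1335]
Step 52: x=[7.7018] v=[-0.0862]
Step 53: x=[7.6999] v=[-0.0386]
Step 54: x=[7.7004] v=[0.0091]
First v>=0 after going negative at step 54, time=2.7000

Answer: 2.7000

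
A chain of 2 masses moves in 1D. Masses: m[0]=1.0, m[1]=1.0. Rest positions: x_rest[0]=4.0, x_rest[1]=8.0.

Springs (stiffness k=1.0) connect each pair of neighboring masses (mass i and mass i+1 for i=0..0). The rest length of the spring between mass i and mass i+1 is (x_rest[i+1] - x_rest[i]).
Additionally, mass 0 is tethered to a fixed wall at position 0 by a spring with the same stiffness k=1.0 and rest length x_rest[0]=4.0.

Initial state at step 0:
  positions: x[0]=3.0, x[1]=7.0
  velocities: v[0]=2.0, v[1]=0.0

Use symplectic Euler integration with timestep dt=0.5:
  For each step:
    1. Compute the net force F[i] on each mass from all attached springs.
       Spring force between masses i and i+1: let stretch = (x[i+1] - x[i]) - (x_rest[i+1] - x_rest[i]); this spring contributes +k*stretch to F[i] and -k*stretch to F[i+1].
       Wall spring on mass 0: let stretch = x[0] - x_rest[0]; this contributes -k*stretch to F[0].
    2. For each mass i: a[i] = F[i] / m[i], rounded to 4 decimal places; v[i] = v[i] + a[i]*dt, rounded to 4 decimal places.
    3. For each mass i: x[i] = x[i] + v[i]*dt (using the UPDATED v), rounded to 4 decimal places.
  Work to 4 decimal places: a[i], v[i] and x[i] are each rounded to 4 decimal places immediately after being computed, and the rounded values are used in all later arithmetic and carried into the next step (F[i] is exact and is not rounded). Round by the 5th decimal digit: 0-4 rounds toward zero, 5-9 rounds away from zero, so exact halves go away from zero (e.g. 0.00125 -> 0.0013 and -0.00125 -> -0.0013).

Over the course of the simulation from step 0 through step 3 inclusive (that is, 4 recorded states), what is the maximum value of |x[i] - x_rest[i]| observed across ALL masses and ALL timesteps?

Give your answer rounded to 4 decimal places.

Answer: 1.2657

Derivation:
Step 0: x=[3.0000 7.0000] v=[2.0000 0.0000]
Step 1: x=[4.2500 7.0000] v=[2.5000 0.0000]
Step 2: x=[5.1250 7.3125] v=[1.7500 0.6250]
Step 3: x=[5.2657 8.0782] v=[0.2813 1.5313]
Max displacement = 1.2657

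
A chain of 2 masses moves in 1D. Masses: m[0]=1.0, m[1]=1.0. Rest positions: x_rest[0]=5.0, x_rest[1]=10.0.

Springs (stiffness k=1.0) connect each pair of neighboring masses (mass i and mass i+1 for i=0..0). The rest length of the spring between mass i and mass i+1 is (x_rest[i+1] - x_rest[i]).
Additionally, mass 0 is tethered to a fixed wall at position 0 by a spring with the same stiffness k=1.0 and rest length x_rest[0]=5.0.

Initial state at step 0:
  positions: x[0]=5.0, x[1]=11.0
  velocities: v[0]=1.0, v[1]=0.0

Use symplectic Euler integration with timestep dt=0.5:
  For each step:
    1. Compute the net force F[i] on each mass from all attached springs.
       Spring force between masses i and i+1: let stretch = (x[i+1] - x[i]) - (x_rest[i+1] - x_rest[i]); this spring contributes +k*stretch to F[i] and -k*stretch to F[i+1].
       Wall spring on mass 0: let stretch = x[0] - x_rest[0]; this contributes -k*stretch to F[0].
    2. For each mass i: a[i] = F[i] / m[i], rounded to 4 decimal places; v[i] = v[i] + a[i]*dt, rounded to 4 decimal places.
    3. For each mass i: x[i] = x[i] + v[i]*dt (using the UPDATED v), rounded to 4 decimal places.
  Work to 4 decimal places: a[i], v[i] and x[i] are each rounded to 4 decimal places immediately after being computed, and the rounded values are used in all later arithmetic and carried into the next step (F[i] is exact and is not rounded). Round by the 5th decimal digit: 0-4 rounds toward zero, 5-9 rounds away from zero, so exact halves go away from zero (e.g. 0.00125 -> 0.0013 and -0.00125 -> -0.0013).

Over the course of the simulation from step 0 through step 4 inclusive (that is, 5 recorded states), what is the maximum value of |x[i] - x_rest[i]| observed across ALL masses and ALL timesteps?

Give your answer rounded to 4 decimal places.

Step 0: x=[5.0000 11.0000] v=[1.0000 0.0000]
Step 1: x=[5.7500 10.7500] v=[1.5000 -0.5000]
Step 2: x=[6.3125 10.5000] v=[1.1250 -0.5000]
Step 3: x=[6.3438 10.4531] v=[0.0625 -0.0938]
Step 4: x=[5.8164 10.6289] v=[-1.0548 0.3516]
Max displacement = 1.3438

Answer: 1.3438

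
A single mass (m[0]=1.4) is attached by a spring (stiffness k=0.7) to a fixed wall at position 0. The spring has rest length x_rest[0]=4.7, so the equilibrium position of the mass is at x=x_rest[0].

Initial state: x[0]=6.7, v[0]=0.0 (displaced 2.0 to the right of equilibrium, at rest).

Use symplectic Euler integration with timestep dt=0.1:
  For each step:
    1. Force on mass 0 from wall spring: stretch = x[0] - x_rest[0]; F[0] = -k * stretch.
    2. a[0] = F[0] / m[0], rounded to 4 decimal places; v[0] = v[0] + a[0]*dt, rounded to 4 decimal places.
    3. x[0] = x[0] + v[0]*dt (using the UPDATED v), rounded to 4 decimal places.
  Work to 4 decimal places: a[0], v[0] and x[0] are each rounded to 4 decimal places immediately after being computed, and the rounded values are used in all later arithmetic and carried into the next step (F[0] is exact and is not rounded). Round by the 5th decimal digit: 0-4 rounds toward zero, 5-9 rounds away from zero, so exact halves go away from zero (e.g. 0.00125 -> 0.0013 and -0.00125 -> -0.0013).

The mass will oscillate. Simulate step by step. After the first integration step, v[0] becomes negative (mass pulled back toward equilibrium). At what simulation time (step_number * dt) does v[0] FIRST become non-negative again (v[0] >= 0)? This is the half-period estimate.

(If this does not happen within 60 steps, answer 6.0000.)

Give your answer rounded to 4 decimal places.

Answer: 4.5000

Derivation:
Step 0: x=[6.7000] v=[0.0000]
Step 1: x=[6.6900] v=[-0.1000]
Step 2: x=[6.6701] v=[-0.1995]
Step 3: x=[6.6403] v=[-0.2980]
Step 4: x=[6.6008] v=[-0.3950]
Step 5: x=[6.5518] v=[-0.4900]
Step 6: x=[6.4935] v=[-0.5826]
Step 7: x=[6.4263] v=[-0.6723]
Step 8: x=[6.3504] v=[-0.7586]
Step 9: x=[6.2663] v=[-0.8411]
Step 10: x=[6.1744] v=[-0.9194]
Step 11: x=[6.0751] v=[-0.9931]
Step 12: x=[5.9689] v=[-1.0619]
Step 13: x=[5.8564] v=[-1.1254]
Step 14: x=[5.7381] v=[-1.1832]
Step 15: x=[5.6146] v=[-1.2351]
Step 16: x=[5.4865] v=[-1.2808]
Step 17: x=[5.3545] v=[-1.3201]
Step 18: x=[5.2192] v=[-1.3528]
Step 19: x=[5.0813] v=[-1.3788]
Step 20: x=[4.9415] v=[-1.3979]
Step 21: x=[4.8005] v=[-1.4100]
Step 22: x=[4.6590] v=[-1.4150]
Step 23: x=[4.5177] v=[-1.4130]
Step 24: x=[4.3773] v=[-1.4039]
Step 25: x=[4.2385] v=[-1.3878]
Step 26: x=[4.1020] v=[-1.3647]
Step 27: x=[3.9685] v=[-1.3348]
Step 28: x=[3.8387] v=[-1.2982]
Step 29: x=[3.7132] v=[-1.2551]
Step 30: x=[3.5926] v=[-1.2058]
Step 31: x=[3.4776] v=[-1.1504]
Step 32: x=[3.3687] v=[-1.0893]
Step 33: x=[3.2664] v=[-1.0227]
Step 34: x=[3.1713] v=[-0.9510]
Step 35: x=[3.0838] v=[-0.8746]
Step 36: x=[3.0044] v=[-0.7938]
Step 37: x=[2.9335] v=[-0.7090]
Step 38: x=[2.8714] v=[-0.6207]
Step 39: x=[2.8185] v=[-0.5293]
Step 40: x=[2.7750] v=[-0.4352]
Step 41: x=[2.7411] v=[-0.3390]
Step 42: x=[2.7170] v=[-0.2411]
Step 43: x=[2.7028] v=[-0.1420]
Step 44: x=[2.6986] v=[-0.0421]
Step 45: x=[2.7044] v=[0.0580]
First v>=0 after going negative at step 45, time=4.5000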